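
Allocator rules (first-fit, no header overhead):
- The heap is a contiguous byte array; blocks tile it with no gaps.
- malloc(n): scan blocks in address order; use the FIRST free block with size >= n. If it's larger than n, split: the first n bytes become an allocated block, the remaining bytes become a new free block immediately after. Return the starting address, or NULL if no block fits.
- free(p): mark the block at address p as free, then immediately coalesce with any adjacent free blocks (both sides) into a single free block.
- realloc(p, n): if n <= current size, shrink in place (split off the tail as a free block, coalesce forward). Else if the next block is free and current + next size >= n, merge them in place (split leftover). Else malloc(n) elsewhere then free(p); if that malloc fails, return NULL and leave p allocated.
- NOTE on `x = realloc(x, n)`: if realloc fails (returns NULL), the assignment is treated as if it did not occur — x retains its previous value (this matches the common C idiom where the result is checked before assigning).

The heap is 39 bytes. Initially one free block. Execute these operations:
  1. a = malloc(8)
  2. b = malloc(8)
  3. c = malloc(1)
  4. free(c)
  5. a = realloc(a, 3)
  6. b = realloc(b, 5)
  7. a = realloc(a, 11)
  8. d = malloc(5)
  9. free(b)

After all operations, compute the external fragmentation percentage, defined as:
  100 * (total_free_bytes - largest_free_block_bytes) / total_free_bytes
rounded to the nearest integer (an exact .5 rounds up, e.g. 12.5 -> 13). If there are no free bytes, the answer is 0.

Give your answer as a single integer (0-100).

Answer: 35

Derivation:
Op 1: a = malloc(8) -> a = 0; heap: [0-7 ALLOC][8-38 FREE]
Op 2: b = malloc(8) -> b = 8; heap: [0-7 ALLOC][8-15 ALLOC][16-38 FREE]
Op 3: c = malloc(1) -> c = 16; heap: [0-7 ALLOC][8-15 ALLOC][16-16 ALLOC][17-38 FREE]
Op 4: free(c) -> (freed c); heap: [0-7 ALLOC][8-15 ALLOC][16-38 FREE]
Op 5: a = realloc(a, 3) -> a = 0; heap: [0-2 ALLOC][3-7 FREE][8-15 ALLOC][16-38 FREE]
Op 6: b = realloc(b, 5) -> b = 8; heap: [0-2 ALLOC][3-7 FREE][8-12 ALLOC][13-38 FREE]
Op 7: a = realloc(a, 11) -> a = 13; heap: [0-7 FREE][8-12 ALLOC][13-23 ALLOC][24-38 FREE]
Op 8: d = malloc(5) -> d = 0; heap: [0-4 ALLOC][5-7 FREE][8-12 ALLOC][13-23 ALLOC][24-38 FREE]
Op 9: free(b) -> (freed b); heap: [0-4 ALLOC][5-12 FREE][13-23 ALLOC][24-38 FREE]
Free blocks: [8 15] total_free=23 largest=15 -> 100*(23-15)/23 = 800/23 ≈ 34.783 -> rounds to 35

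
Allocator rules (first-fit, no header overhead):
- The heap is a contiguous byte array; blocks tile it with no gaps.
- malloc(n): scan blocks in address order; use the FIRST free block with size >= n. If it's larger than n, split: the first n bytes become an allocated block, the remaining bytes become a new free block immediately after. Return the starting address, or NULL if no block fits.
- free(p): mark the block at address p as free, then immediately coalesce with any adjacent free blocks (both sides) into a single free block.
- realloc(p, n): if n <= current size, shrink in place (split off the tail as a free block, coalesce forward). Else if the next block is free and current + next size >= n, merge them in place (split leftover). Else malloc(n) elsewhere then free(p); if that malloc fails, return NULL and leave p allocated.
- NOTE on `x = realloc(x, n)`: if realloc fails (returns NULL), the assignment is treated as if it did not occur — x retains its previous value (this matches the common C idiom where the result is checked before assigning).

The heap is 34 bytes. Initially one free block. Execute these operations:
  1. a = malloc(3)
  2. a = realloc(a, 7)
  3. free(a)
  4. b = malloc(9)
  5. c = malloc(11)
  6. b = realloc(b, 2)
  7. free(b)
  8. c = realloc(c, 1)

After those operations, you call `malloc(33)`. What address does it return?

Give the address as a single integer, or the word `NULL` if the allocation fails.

Op 1: a = malloc(3) -> a = 0; heap: [0-2 ALLOC][3-33 FREE]
Op 2: a = realloc(a, 7) -> a = 0; heap: [0-6 ALLOC][7-33 FREE]
Op 3: free(a) -> (freed a); heap: [0-33 FREE]
Op 4: b = malloc(9) -> b = 0; heap: [0-8 ALLOC][9-33 FREE]
Op 5: c = malloc(11) -> c = 9; heap: [0-8 ALLOC][9-19 ALLOC][20-33 FREE]
Op 6: b = realloc(b, 2) -> b = 0; heap: [0-1 ALLOC][2-8 FREE][9-19 ALLOC][20-33 FREE]
Op 7: free(b) -> (freed b); heap: [0-8 FREE][9-19 ALLOC][20-33 FREE]
Op 8: c = realloc(c, 1) -> c = 9; heap: [0-8 FREE][9-9 ALLOC][10-33 FREE]
malloc(33): first-fit scan over [0-8 FREE][9-9 ALLOC][10-33 FREE] -> NULL

Answer: NULL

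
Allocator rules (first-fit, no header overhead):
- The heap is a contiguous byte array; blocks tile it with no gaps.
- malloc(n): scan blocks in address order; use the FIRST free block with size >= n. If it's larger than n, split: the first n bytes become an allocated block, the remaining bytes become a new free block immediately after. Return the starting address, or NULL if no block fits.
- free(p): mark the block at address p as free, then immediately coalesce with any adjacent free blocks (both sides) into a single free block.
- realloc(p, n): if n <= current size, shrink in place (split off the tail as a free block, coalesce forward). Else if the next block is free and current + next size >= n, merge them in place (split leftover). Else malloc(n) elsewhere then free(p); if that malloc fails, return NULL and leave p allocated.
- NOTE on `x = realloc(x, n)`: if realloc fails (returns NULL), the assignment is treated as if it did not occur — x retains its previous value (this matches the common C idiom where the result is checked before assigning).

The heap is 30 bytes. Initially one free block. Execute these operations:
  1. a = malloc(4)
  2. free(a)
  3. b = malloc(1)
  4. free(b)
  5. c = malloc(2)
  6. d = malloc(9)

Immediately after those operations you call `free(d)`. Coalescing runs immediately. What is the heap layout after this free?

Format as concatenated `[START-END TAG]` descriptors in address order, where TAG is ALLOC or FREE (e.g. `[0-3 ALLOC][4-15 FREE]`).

Answer: [0-1 ALLOC][2-29 FREE]

Derivation:
Op 1: a = malloc(4) -> a = 0; heap: [0-3 ALLOC][4-29 FREE]
Op 2: free(a) -> (freed a); heap: [0-29 FREE]
Op 3: b = malloc(1) -> b = 0; heap: [0-0 ALLOC][1-29 FREE]
Op 4: free(b) -> (freed b); heap: [0-29 FREE]
Op 5: c = malloc(2) -> c = 0; heap: [0-1 ALLOC][2-29 FREE]
Op 6: d = malloc(9) -> d = 2; heap: [0-1 ALLOC][2-10 ALLOC][11-29 FREE]
free(d): d = 2 -> block [2-10 ALLOC]; mark free, coalesce with adjacent free neighbors -> [0-1 ALLOC][2-29 FREE]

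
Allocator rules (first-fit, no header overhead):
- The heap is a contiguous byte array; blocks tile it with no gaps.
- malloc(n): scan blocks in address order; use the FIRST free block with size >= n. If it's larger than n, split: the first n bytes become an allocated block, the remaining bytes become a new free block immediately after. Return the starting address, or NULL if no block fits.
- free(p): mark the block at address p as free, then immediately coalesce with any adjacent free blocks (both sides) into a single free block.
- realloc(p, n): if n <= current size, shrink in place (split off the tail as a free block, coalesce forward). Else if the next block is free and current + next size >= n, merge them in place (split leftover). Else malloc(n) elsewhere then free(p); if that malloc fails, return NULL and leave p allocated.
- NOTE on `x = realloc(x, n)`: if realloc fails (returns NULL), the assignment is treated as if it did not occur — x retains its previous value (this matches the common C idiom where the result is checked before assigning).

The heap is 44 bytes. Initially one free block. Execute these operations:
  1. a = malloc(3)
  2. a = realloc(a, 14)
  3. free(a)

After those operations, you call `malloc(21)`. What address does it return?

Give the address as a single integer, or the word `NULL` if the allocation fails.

Answer: 0

Derivation:
Op 1: a = malloc(3) -> a = 0; heap: [0-2 ALLOC][3-43 FREE]
Op 2: a = realloc(a, 14) -> a = 0; heap: [0-13 ALLOC][14-43 FREE]
Op 3: free(a) -> (freed a); heap: [0-43 FREE]
malloc(21): first-fit scan over [0-43 FREE] -> 0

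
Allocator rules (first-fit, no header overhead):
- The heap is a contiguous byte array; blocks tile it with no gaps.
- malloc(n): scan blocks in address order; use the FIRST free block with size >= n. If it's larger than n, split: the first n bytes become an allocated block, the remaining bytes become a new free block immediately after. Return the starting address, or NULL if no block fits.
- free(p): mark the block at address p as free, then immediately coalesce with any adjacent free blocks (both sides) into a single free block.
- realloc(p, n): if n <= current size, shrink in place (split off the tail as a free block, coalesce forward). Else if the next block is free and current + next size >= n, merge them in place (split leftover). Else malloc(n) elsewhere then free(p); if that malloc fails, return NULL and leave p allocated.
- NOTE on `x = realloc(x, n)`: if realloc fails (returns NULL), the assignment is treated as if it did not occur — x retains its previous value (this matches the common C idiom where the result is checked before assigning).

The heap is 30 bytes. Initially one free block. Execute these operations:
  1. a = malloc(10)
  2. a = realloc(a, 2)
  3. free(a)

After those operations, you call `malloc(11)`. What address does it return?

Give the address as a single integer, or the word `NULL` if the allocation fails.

Answer: 0

Derivation:
Op 1: a = malloc(10) -> a = 0; heap: [0-9 ALLOC][10-29 FREE]
Op 2: a = realloc(a, 2) -> a = 0; heap: [0-1 ALLOC][2-29 FREE]
Op 3: free(a) -> (freed a); heap: [0-29 FREE]
malloc(11): first-fit scan over [0-29 FREE] -> 0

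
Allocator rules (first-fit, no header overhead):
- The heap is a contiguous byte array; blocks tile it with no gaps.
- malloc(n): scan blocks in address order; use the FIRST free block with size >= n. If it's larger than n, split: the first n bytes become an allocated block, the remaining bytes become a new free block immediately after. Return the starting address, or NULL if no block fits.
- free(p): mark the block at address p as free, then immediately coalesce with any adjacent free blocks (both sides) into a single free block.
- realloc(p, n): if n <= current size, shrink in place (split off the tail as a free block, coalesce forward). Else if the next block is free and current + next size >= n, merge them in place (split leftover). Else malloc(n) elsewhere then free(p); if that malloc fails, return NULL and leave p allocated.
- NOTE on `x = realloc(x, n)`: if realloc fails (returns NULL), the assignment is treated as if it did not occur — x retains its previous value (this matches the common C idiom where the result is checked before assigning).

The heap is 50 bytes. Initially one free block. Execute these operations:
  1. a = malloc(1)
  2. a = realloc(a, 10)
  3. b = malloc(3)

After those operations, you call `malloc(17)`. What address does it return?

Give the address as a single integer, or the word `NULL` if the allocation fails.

Op 1: a = malloc(1) -> a = 0; heap: [0-0 ALLOC][1-49 FREE]
Op 2: a = realloc(a, 10) -> a = 0; heap: [0-9 ALLOC][10-49 FREE]
Op 3: b = malloc(3) -> b = 10; heap: [0-9 ALLOC][10-12 ALLOC][13-49 FREE]
malloc(17): first-fit scan over [0-9 ALLOC][10-12 ALLOC][13-49 FREE] -> 13

Answer: 13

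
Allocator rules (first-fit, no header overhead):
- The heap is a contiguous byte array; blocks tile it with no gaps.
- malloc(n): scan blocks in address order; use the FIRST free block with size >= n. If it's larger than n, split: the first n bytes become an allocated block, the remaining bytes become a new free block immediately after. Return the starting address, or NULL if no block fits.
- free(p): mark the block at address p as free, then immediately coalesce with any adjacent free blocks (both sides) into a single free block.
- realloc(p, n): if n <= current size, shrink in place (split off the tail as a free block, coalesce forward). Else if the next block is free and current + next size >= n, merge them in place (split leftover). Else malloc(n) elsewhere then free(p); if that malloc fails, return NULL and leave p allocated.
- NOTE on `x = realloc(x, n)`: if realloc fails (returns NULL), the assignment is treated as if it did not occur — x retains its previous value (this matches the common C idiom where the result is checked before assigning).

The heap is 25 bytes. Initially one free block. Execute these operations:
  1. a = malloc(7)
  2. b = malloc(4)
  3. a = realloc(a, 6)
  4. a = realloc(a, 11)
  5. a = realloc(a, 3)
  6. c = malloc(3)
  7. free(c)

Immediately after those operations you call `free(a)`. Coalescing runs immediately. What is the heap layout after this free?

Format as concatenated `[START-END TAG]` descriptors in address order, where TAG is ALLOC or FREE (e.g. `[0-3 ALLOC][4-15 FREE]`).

Op 1: a = malloc(7) -> a = 0; heap: [0-6 ALLOC][7-24 FREE]
Op 2: b = malloc(4) -> b = 7; heap: [0-6 ALLOC][7-10 ALLOC][11-24 FREE]
Op 3: a = realloc(a, 6) -> a = 0; heap: [0-5 ALLOC][6-6 FREE][7-10 ALLOC][11-24 FREE]
Op 4: a = realloc(a, 11) -> a = 11; heap: [0-6 FREE][7-10 ALLOC][11-21 ALLOC][22-24 FREE]
Op 5: a = realloc(a, 3) -> a = 11; heap: [0-6 FREE][7-10 ALLOC][11-13 ALLOC][14-24 FREE]
Op 6: c = malloc(3) -> c = 0; heap: [0-2 ALLOC][3-6 FREE][7-10 ALLOC][11-13 ALLOC][14-24 FREE]
Op 7: free(c) -> (freed c); heap: [0-6 FREE][7-10 ALLOC][11-13 ALLOC][14-24 FREE]
free(a): a = 11 -> block [11-13 ALLOC]; mark free, coalesce with adjacent free neighbors -> [0-6 FREE][7-10 ALLOC][11-24 FREE]

Answer: [0-6 FREE][7-10 ALLOC][11-24 FREE]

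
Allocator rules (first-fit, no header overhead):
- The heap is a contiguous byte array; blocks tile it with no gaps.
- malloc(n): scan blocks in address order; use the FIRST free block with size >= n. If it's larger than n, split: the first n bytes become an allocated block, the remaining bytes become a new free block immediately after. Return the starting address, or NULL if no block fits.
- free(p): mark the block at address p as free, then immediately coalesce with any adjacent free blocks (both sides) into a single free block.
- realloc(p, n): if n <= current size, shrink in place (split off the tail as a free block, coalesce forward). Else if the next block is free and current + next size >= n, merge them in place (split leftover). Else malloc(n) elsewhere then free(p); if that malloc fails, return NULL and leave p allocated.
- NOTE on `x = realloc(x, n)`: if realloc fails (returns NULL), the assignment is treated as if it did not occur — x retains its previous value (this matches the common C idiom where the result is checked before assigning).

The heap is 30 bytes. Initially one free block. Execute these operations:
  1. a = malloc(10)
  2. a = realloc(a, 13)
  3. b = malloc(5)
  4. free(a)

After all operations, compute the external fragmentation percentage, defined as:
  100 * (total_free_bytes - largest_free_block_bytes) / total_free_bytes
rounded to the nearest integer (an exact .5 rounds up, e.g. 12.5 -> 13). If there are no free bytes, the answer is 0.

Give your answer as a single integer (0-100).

Answer: 48

Derivation:
Op 1: a = malloc(10) -> a = 0; heap: [0-9 ALLOC][10-29 FREE]
Op 2: a = realloc(a, 13) -> a = 0; heap: [0-12 ALLOC][13-29 FREE]
Op 3: b = malloc(5) -> b = 13; heap: [0-12 ALLOC][13-17 ALLOC][18-29 FREE]
Op 4: free(a) -> (freed a); heap: [0-12 FREE][13-17 ALLOC][18-29 FREE]
Free blocks: [13 12] total_free=25 largest=13 -> 100*(25-13)/25 = 1200/25 = 48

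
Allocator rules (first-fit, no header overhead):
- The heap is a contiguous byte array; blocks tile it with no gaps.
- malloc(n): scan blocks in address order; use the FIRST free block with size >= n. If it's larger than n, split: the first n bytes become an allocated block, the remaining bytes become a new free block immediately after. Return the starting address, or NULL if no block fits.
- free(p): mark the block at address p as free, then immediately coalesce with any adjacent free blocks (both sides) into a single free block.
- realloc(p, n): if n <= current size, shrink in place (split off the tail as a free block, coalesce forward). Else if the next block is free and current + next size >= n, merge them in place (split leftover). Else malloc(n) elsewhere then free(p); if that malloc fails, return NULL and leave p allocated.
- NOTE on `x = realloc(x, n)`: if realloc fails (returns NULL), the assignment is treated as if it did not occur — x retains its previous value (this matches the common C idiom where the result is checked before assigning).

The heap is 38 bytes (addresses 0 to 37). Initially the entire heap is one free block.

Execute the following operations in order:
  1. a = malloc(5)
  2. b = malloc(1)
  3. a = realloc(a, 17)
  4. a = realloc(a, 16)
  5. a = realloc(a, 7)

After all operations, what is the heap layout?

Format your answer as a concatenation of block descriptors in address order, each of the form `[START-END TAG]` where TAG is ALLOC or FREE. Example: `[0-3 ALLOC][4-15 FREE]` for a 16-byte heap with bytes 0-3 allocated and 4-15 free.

Answer: [0-4 FREE][5-5 ALLOC][6-12 ALLOC][13-37 FREE]

Derivation:
Op 1: a = malloc(5) -> a = 0; heap: [0-4 ALLOC][5-37 FREE]
Op 2: b = malloc(1) -> b = 5; heap: [0-4 ALLOC][5-5 ALLOC][6-37 FREE]
Op 3: a = realloc(a, 17) -> a = 6; heap: [0-4 FREE][5-5 ALLOC][6-22 ALLOC][23-37 FREE]
Op 4: a = realloc(a, 16) -> a = 6; heap: [0-4 FREE][5-5 ALLOC][6-21 ALLOC][22-37 FREE]
Op 5: a = realloc(a, 7) -> a = 6; heap: [0-4 FREE][5-5 ALLOC][6-12 ALLOC][13-37 FREE]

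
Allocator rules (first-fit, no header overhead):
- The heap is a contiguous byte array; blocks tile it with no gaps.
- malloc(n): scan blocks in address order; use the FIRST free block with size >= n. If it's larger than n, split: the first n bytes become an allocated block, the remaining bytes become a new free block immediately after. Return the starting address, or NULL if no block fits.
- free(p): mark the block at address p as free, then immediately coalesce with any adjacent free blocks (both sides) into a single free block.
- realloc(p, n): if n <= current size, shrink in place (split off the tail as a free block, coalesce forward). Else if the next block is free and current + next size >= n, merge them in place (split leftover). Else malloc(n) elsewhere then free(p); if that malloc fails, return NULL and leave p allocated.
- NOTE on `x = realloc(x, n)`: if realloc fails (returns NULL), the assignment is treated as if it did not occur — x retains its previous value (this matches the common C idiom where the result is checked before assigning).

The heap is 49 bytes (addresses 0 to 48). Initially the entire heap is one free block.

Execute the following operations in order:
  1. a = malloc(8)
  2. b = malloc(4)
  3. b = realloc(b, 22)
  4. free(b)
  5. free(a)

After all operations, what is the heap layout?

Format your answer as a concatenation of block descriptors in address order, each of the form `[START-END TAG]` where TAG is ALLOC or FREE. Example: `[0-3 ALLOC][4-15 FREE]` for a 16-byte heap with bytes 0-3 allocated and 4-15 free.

Answer: [0-48 FREE]

Derivation:
Op 1: a = malloc(8) -> a = 0; heap: [0-7 ALLOC][8-48 FREE]
Op 2: b = malloc(4) -> b = 8; heap: [0-7 ALLOC][8-11 ALLOC][12-48 FREE]
Op 3: b = realloc(b, 22) -> b = 8; heap: [0-7 ALLOC][8-29 ALLOC][30-48 FREE]
Op 4: free(b) -> (freed b); heap: [0-7 ALLOC][8-48 FREE]
Op 5: free(a) -> (freed a); heap: [0-48 FREE]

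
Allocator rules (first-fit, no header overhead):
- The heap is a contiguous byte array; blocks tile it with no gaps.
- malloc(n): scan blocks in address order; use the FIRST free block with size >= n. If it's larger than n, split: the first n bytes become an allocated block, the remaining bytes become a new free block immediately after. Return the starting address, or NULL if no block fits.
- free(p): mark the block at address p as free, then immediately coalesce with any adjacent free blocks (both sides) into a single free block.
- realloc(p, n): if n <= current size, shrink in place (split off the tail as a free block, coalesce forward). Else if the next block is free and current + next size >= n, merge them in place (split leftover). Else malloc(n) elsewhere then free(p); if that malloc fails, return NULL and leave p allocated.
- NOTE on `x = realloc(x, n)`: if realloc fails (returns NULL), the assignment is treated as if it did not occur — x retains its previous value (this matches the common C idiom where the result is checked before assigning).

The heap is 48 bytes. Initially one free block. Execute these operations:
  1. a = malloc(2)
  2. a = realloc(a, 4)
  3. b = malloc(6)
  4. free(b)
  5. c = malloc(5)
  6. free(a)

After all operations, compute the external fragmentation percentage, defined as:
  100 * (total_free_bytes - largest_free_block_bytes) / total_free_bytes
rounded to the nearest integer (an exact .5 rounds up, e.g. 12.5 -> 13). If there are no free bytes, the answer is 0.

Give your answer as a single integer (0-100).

Answer: 9

Derivation:
Op 1: a = malloc(2) -> a = 0; heap: [0-1 ALLOC][2-47 FREE]
Op 2: a = realloc(a, 4) -> a = 0; heap: [0-3 ALLOC][4-47 FREE]
Op 3: b = malloc(6) -> b = 4; heap: [0-3 ALLOC][4-9 ALLOC][10-47 FREE]
Op 4: free(b) -> (freed b); heap: [0-3 ALLOC][4-47 FREE]
Op 5: c = malloc(5) -> c = 4; heap: [0-3 ALLOC][4-8 ALLOC][9-47 FREE]
Op 6: free(a) -> (freed a); heap: [0-3 FREE][4-8 ALLOC][9-47 FREE]
Free blocks: [4 39] total_free=43 largest=39 -> 100*(43-39)/43 = 400/43 ≈ 9.302 -> rounds to 9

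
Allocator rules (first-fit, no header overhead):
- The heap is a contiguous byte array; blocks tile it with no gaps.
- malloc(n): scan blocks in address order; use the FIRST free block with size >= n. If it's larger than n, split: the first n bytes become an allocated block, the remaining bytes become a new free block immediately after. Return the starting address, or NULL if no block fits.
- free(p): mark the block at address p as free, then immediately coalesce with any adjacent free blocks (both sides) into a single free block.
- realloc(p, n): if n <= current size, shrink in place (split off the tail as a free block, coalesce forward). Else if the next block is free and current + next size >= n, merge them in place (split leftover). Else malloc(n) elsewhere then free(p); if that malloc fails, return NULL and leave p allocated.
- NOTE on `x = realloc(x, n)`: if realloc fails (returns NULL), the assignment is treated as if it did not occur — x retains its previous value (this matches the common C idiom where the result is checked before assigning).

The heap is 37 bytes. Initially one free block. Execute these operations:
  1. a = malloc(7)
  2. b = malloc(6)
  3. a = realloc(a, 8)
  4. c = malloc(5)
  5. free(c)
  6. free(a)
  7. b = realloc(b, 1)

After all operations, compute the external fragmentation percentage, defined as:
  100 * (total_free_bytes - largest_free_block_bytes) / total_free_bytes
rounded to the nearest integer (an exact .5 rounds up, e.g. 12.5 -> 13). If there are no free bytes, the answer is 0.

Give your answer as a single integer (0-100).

Answer: 19

Derivation:
Op 1: a = malloc(7) -> a = 0; heap: [0-6 ALLOC][7-36 FREE]
Op 2: b = malloc(6) -> b = 7; heap: [0-6 ALLOC][7-12 ALLOC][13-36 FREE]
Op 3: a = realloc(a, 8) -> a = 13; heap: [0-6 FREE][7-12 ALLOC][13-20 ALLOC][21-36 FREE]
Op 4: c = malloc(5) -> c = 0; heap: [0-4 ALLOC][5-6 FREE][7-12 ALLOC][13-20 ALLOC][21-36 FREE]
Op 5: free(c) -> (freed c); heap: [0-6 FREE][7-12 ALLOC][13-20 ALLOC][21-36 FREE]
Op 6: free(a) -> (freed a); heap: [0-6 FREE][7-12 ALLOC][13-36 FREE]
Op 7: b = realloc(b, 1) -> b = 7; heap: [0-6 FREE][7-7 ALLOC][8-36 FREE]
Free blocks: [7 29] total_free=36 largest=29 -> 100*(36-29)/36 = 700/36 ≈ 19.444 -> rounds to 19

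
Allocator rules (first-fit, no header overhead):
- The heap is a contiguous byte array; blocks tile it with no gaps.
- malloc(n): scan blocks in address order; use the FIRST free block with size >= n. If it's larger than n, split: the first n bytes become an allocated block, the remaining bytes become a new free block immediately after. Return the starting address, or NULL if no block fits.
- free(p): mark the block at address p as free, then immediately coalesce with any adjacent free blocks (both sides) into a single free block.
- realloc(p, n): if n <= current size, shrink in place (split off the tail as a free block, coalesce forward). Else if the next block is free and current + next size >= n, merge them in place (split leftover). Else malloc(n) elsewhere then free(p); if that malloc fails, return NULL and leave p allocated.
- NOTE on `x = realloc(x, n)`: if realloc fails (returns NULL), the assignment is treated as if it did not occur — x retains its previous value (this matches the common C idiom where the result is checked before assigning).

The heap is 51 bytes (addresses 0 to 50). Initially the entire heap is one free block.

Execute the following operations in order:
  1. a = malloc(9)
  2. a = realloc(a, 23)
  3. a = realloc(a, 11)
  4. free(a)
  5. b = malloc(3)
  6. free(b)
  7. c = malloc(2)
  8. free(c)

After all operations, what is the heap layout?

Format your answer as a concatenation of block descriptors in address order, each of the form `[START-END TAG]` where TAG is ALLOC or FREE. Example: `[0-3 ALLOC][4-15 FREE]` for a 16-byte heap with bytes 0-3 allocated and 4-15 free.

Op 1: a = malloc(9) -> a = 0; heap: [0-8 ALLOC][9-50 FREE]
Op 2: a = realloc(a, 23) -> a = 0; heap: [0-22 ALLOC][23-50 FREE]
Op 3: a = realloc(a, 11) -> a = 0; heap: [0-10 ALLOC][11-50 FREE]
Op 4: free(a) -> (freed a); heap: [0-50 FREE]
Op 5: b = malloc(3) -> b = 0; heap: [0-2 ALLOC][3-50 FREE]
Op 6: free(b) -> (freed b); heap: [0-50 FREE]
Op 7: c = malloc(2) -> c = 0; heap: [0-1 ALLOC][2-50 FREE]
Op 8: free(c) -> (freed c); heap: [0-50 FREE]

Answer: [0-50 FREE]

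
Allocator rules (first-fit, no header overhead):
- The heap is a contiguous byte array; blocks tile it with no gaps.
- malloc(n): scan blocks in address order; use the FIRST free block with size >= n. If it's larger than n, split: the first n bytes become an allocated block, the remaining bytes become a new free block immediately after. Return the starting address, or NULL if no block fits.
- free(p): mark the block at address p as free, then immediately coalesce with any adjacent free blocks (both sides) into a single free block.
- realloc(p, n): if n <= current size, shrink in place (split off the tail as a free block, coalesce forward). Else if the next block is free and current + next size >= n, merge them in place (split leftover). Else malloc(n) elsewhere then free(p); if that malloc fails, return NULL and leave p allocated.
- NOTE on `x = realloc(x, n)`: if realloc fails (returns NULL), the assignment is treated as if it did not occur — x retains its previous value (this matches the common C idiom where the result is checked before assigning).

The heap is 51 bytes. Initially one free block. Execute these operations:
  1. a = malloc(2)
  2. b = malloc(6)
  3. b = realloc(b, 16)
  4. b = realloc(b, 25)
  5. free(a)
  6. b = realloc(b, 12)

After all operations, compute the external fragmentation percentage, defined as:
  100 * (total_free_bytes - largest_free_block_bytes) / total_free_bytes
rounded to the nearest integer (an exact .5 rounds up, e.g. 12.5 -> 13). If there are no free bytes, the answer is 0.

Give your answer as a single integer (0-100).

Answer: 5

Derivation:
Op 1: a = malloc(2) -> a = 0; heap: [0-1 ALLOC][2-50 FREE]
Op 2: b = malloc(6) -> b = 2; heap: [0-1 ALLOC][2-7 ALLOC][8-50 FREE]
Op 3: b = realloc(b, 16) -> b = 2; heap: [0-1 ALLOC][2-17 ALLOC][18-50 FREE]
Op 4: b = realloc(b, 25) -> b = 2; heap: [0-1 ALLOC][2-26 ALLOC][27-50 FREE]
Op 5: free(a) -> (freed a); heap: [0-1 FREE][2-26 ALLOC][27-50 FREE]
Op 6: b = realloc(b, 12) -> b = 2; heap: [0-1 FREE][2-13 ALLOC][14-50 FREE]
Free blocks: [2 37] total_free=39 largest=37 -> 100*(39-37)/39 = 200/39 ≈ 5.128 -> rounds to 5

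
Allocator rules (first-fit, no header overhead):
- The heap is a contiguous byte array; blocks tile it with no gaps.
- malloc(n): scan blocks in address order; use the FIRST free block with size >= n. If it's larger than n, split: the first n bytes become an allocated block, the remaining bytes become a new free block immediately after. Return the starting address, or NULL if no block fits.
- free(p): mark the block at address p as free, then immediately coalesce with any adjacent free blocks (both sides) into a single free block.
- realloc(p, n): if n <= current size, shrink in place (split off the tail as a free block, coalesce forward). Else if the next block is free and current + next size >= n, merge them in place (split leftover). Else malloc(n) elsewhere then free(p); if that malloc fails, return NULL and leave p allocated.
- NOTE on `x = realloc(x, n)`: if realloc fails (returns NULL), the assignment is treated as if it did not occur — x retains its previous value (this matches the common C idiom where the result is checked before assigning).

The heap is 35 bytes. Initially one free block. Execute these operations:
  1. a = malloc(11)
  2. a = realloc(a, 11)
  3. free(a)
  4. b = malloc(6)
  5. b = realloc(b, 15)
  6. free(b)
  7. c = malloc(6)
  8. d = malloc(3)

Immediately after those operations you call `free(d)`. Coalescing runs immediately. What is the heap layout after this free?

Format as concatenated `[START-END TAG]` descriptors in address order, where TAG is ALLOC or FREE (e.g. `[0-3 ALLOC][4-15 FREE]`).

Answer: [0-5 ALLOC][6-34 FREE]

Derivation:
Op 1: a = malloc(11) -> a = 0; heap: [0-10 ALLOC][11-34 FREE]
Op 2: a = realloc(a, 11) -> a = 0; heap: [0-10 ALLOC][11-34 FREE]
Op 3: free(a) -> (freed a); heap: [0-34 FREE]
Op 4: b = malloc(6) -> b = 0; heap: [0-5 ALLOC][6-34 FREE]
Op 5: b = realloc(b, 15) -> b = 0; heap: [0-14 ALLOC][15-34 FREE]
Op 6: free(b) -> (freed b); heap: [0-34 FREE]
Op 7: c = malloc(6) -> c = 0; heap: [0-5 ALLOC][6-34 FREE]
Op 8: d = malloc(3) -> d = 6; heap: [0-5 ALLOC][6-8 ALLOC][9-34 FREE]
free(d): d = 6 -> block [6-8 ALLOC]; mark free, coalesce with adjacent free neighbors -> [0-5 ALLOC][6-34 FREE]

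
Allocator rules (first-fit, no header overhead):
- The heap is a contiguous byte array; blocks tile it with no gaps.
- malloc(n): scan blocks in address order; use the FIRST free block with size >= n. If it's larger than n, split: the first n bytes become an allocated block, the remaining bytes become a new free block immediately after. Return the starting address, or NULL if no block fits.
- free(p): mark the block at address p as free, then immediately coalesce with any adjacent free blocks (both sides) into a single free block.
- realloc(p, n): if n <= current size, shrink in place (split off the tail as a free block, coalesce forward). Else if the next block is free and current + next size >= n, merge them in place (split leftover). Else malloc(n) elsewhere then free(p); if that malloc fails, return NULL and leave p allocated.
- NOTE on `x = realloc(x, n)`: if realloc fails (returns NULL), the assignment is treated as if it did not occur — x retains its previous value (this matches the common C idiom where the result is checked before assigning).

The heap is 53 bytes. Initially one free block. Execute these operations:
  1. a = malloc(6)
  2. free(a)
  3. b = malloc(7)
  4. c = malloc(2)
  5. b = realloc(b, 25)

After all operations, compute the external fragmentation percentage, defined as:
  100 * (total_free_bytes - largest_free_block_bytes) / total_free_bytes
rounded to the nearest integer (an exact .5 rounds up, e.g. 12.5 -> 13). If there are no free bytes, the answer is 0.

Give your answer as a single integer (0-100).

Op 1: a = malloc(6) -> a = 0; heap: [0-5 ALLOC][6-52 FREE]
Op 2: free(a) -> (freed a); heap: [0-52 FREE]
Op 3: b = malloc(7) -> b = 0; heap: [0-6 ALLOC][7-52 FREE]
Op 4: c = malloc(2) -> c = 7; heap: [0-6 ALLOC][7-8 ALLOC][9-52 FREE]
Op 5: b = realloc(b, 25) -> b = 9; heap: [0-6 FREE][7-8 ALLOC][9-33 ALLOC][34-52 FREE]
Free blocks: [7 19] total_free=26 largest=19 -> 100*(26-19)/26 = 700/26 ≈ 26.923 -> rounds to 27

Answer: 27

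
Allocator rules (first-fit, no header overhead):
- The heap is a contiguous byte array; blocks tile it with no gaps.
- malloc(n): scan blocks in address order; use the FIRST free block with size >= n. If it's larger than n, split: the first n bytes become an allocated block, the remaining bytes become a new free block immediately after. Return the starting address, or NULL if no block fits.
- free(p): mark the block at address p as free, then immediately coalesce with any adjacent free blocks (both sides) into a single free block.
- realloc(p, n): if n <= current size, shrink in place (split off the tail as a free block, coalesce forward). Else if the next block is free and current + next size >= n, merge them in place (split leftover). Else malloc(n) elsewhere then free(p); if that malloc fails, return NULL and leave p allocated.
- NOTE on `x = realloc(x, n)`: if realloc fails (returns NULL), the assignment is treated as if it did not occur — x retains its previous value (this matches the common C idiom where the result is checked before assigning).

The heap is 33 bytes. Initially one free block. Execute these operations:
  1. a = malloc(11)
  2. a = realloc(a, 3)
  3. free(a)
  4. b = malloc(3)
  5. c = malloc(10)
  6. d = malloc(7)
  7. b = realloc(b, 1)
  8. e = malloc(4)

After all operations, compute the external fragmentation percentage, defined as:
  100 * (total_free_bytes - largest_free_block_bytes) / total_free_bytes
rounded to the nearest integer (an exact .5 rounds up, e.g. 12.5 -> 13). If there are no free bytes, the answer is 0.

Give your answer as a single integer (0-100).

Op 1: a = malloc(11) -> a = 0; heap: [0-10 ALLOC][11-32 FREE]
Op 2: a = realloc(a, 3) -> a = 0; heap: [0-2 ALLOC][3-32 FREE]
Op 3: free(a) -> (freed a); heap: [0-32 FREE]
Op 4: b = malloc(3) -> b = 0; heap: [0-2 ALLOC][3-32 FREE]
Op 5: c = malloc(10) -> c = 3; heap: [0-2 ALLOC][3-12 ALLOC][13-32 FREE]
Op 6: d = malloc(7) -> d = 13; heap: [0-2 ALLOC][3-12 ALLOC][13-19 ALLOC][20-32 FREE]
Op 7: b = realloc(b, 1) -> b = 0; heap: [0-0 ALLOC][1-2 FREE][3-12 ALLOC][13-19 ALLOC][20-32 FREE]
Op 8: e = malloc(4) -> e = 20; heap: [0-0 ALLOC][1-2 FREE][3-12 ALLOC][13-19 ALLOC][20-23 ALLOC][24-32 FREE]
Free blocks: [2 9] total_free=11 largest=9 -> 100*(11-9)/11 = 200/11 ≈ 18.182 -> rounds to 18

Answer: 18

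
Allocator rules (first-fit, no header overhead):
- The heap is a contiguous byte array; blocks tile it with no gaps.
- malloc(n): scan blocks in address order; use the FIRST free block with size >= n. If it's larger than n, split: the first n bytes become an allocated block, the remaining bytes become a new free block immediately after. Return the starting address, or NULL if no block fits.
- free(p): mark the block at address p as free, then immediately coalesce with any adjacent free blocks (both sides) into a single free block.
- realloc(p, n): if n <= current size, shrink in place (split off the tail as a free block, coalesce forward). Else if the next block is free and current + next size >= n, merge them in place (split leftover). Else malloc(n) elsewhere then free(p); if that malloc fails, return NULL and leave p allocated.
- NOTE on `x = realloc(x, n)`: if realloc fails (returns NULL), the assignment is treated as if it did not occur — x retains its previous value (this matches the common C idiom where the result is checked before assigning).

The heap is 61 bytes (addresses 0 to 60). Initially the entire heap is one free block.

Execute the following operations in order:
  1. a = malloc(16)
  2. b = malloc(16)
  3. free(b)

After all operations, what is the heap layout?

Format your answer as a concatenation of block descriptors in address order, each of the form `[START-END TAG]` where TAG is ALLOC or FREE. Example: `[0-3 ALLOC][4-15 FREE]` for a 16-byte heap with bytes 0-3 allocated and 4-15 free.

Answer: [0-15 ALLOC][16-60 FREE]

Derivation:
Op 1: a = malloc(16) -> a = 0; heap: [0-15 ALLOC][16-60 FREE]
Op 2: b = malloc(16) -> b = 16; heap: [0-15 ALLOC][16-31 ALLOC][32-60 FREE]
Op 3: free(b) -> (freed b); heap: [0-15 ALLOC][16-60 FREE]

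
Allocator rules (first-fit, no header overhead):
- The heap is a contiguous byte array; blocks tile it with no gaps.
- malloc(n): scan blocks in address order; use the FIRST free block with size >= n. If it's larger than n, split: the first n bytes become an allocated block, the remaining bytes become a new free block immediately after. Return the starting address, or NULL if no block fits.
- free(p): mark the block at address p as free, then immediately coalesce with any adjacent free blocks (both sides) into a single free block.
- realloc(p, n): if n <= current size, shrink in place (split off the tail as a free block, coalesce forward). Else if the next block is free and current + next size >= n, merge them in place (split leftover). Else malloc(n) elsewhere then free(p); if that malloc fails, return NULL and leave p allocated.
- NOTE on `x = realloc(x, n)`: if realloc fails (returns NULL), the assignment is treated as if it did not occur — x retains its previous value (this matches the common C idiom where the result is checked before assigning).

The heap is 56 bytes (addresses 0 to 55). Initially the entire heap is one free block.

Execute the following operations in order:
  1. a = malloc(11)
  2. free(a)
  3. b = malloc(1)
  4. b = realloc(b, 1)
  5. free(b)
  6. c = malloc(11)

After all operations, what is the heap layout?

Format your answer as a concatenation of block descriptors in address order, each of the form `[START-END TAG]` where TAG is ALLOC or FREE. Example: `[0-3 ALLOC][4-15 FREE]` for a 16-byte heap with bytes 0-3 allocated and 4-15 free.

Op 1: a = malloc(11) -> a = 0; heap: [0-10 ALLOC][11-55 FREE]
Op 2: free(a) -> (freed a); heap: [0-55 FREE]
Op 3: b = malloc(1) -> b = 0; heap: [0-0 ALLOC][1-55 FREE]
Op 4: b = realloc(b, 1) -> b = 0; heap: [0-0 ALLOC][1-55 FREE]
Op 5: free(b) -> (freed b); heap: [0-55 FREE]
Op 6: c = malloc(11) -> c = 0; heap: [0-10 ALLOC][11-55 FREE]

Answer: [0-10 ALLOC][11-55 FREE]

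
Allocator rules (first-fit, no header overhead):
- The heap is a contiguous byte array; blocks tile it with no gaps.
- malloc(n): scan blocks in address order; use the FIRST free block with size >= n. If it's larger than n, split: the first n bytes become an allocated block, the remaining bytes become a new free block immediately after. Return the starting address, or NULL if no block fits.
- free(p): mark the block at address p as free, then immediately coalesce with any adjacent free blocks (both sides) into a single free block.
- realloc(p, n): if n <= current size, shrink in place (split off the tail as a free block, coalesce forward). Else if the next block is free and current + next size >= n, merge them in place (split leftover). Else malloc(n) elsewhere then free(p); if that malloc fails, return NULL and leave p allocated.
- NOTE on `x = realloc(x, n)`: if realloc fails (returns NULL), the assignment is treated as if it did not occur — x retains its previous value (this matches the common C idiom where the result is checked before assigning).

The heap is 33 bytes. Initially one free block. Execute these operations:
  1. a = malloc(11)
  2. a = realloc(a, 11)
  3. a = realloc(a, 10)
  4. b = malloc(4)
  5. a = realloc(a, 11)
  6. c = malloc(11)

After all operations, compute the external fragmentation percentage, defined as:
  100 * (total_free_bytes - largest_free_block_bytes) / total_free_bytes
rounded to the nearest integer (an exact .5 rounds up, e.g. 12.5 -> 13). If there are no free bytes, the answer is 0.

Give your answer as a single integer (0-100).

Op 1: a = malloc(11) -> a = 0; heap: [0-10 ALLOC][11-32 FREE]
Op 2: a = realloc(a, 11) -> a = 0; heap: [0-10 ALLOC][11-32 FREE]
Op 3: a = realloc(a, 10) -> a = 0; heap: [0-9 ALLOC][10-32 FREE]
Op 4: b = malloc(4) -> b = 10; heap: [0-9 ALLOC][10-13 ALLOC][14-32 FREE]
Op 5: a = realloc(a, 11) -> a = 14; heap: [0-9 FREE][10-13 ALLOC][14-24 ALLOC][25-32 FREE]
Op 6: c = malloc(11) -> c = NULL; heap: [0-9 FREE][10-13 ALLOC][14-24 ALLOC][25-32 FREE]
Free blocks: [10 8] total_free=18 largest=10 -> 100*(18-10)/18 = 800/18 ≈ 44.444 -> rounds to 44

Answer: 44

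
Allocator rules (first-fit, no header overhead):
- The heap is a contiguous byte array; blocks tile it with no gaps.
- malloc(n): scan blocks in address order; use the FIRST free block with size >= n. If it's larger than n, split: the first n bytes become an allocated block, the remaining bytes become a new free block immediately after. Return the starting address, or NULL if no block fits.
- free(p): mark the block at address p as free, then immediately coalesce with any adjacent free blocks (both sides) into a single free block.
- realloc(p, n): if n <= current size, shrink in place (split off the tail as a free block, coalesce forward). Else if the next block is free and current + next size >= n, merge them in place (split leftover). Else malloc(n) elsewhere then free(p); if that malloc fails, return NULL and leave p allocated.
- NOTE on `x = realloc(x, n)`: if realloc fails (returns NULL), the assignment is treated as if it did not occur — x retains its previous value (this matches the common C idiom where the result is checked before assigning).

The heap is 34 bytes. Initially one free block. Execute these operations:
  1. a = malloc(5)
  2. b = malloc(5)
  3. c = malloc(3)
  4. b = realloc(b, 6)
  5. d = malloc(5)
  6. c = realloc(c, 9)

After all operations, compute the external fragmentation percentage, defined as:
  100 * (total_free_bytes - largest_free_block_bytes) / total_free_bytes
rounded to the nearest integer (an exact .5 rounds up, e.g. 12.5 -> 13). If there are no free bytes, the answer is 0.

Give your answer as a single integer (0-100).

Op 1: a = malloc(5) -> a = 0; heap: [0-4 ALLOC][5-33 FREE]
Op 2: b = malloc(5) -> b = 5; heap: [0-4 ALLOC][5-9 ALLOC][10-33 FREE]
Op 3: c = malloc(3) -> c = 10; heap: [0-4 ALLOC][5-9 ALLOC][10-12 ALLOC][13-33 FREE]
Op 4: b = realloc(b, 6) -> b = 13; heap: [0-4 ALLOC][5-9 FREE][10-12 ALLOC][13-18 ALLOC][19-33 FREE]
Op 5: d = malloc(5) -> d = 5; heap: [0-4 ALLOC][5-9 ALLOC][10-12 ALLOC][13-18 ALLOC][19-33 FREE]
Op 6: c = realloc(c, 9) -> c = 19; heap: [0-4 ALLOC][5-9 ALLOC][10-12 FREE][13-18 ALLOC][19-27 ALLOC][28-33 FREE]
Free blocks: [3 6] total_free=9 largest=6 -> 100*(9-6)/9 = 300/9 ≈ 33.333 -> rounds to 33

Answer: 33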